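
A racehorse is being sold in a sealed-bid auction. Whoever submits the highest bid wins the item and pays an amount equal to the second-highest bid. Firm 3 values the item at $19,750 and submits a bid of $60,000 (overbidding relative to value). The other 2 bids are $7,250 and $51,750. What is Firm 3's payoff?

Highest competing bid: $51,750.
Firm 3's bid $60,000 is the highest overall, so Firm 3 wins and pays the second-highest bid, $51,750.
Payoff = value − price = $19,750 − $51,750 = -$32,000.
Overbidding won the item at a price above value — truthful bidding would have avoided this loss.

The bidder's payoff: -$32,000.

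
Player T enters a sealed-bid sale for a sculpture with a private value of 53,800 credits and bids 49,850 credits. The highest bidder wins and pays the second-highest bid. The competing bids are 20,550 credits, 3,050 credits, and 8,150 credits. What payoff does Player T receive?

Player T's payoff: 33,250 credits.

Highest competing bid: 20,550 credits.
Player T's bid 49,850 credits is the highest overall, so Player T wins and pays the second-highest bid, 20,550 credits.
Payoff = value − price = 53,800 credits − 20,550 credits = 33,250 credits.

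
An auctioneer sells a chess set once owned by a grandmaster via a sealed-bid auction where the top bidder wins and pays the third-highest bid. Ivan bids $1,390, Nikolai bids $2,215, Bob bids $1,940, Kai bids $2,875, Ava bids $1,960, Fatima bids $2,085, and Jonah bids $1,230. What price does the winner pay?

Ranking the bids: Kai $2,875, then Nikolai $2,215, then Fatima $2,085, then Ava $1,960, then Bob $1,940, then Ivan $1,390, then Jonah $1,230.
Kai is the highest bidder, so Kai wins.
Under the third-price rule, the price is the third-highest bid: $2,085.

The winner pays $2,085.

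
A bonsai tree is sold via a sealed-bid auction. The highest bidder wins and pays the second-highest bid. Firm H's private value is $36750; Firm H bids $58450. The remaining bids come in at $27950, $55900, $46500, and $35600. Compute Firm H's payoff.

-$19150

Highest competing bid: $55900.
Firm H's bid $58450 is the highest overall, so Firm H wins and pays the second-highest bid, $55900.
Payoff = value − price = $36750 − $55900 = -$19150.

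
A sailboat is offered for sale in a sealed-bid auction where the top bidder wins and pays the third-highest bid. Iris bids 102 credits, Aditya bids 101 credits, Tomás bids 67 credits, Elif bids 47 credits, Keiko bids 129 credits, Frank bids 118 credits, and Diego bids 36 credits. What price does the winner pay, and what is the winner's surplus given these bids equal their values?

Bids in descending order: Keiko 129 credits, then Frank 118 credits, then Iris 102 credits, then Aditya 101 credits, then Tomás 67 credits, then Elif 47 credits, then Diego 36 credits.
Keiko is the highest bidder, so Keiko wins.
Under the third-price rule, the price is the third-highest bid: 102 credits.
Surplus = 129 credits − 102 credits = 27 credits.

The winner pays 102 credits for a surplus of 27 credits.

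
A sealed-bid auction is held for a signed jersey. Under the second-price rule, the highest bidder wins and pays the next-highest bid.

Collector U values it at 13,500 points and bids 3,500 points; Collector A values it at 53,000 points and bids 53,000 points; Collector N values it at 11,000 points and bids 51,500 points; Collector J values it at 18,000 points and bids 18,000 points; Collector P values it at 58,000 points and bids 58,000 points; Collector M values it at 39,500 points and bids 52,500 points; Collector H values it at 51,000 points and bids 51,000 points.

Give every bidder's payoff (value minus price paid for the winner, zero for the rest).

Ordered from highest: Collector P 58,000 points, then Collector A 53,000 points, then Collector M 52,500 points, then Collector N 51,500 points, then Collector H 51,000 points, then Collector J 18,000 points, then Collector U 3,500 points.
Collector P has the top bid and wins; the price is the second-highest bid, 53,000 points.
Collector P's payoff = 58,000 points − 53,000 points = 5,000 points. All other bidders lose, so their payoff is 0.

Payoffs: Collector U 0 points, Collector A 0 points, Collector N 0 points, Collector J 0 points, Collector P 5,000 points, Collector M 0 points, Collector H 0 points.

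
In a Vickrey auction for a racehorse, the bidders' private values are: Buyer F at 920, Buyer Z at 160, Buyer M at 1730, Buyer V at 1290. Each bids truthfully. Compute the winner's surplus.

Winner's surplus: 440.

Bids in descending order: Buyer M 1730 > Buyer V 1290 > Buyer F 920 > Buyer Z 160.
Buyer M wins with the top bid and pays the second-highest, 1290.
Surplus = 1730 − 1290 = 440.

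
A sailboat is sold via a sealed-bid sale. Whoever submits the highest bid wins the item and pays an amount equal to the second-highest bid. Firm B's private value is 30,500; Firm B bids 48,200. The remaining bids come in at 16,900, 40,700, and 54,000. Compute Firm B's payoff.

0

Highest competing bid: 54,000.
Firm B's bid 48,200 is not the highest, so Firm B loses, pays nothing, and earns zero payoff.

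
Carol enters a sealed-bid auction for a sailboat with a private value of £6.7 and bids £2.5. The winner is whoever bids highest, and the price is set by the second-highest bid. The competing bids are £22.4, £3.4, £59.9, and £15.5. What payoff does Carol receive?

£0.0

Highest competing bid: £59.9.
Carol's bid £2.5 is not the highest, so Carol loses, pays nothing, and earns zero payoff.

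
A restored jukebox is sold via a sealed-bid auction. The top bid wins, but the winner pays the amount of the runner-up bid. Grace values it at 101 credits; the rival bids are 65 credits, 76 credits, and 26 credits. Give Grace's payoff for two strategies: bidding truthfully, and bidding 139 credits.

Truthful: 25 credits; alternative: 25 credits.

The highest competing bid is 76 credits.
Bidding truthfully at 101 credits: Grace has the top bid, wins, and pays the second-highest bid 76 credits. Payoff = 101 credits − 76 credits = 25 credits.
Bidding 139 credits: Grace has the top bid, wins, and pays the second-highest bid 76 credits. Payoff = 101 credits − 76 credits = 25 credits.
The bid only affects whether you win, not the price — here both bids land on the same side of the top rival bid, so the deviation is payoff-neutral.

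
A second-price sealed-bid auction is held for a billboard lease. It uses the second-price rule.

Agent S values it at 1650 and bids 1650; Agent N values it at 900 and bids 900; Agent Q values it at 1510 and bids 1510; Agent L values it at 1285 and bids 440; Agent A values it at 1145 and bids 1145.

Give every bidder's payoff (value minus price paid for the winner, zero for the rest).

Payoffs: Agent S 140, Agent N 0, Agent Q 0, Agent L 0, Agent A 0.

Bids in descending order: Agent S 1650, then Agent Q 1510, then Agent A 1145, then Agent N 900, then Agent L 440.
Agent S has the top bid and wins; the price is the second-highest bid, 1510.
Agent S's payoff = 1650 − 1510 = 140. All other bidders lose, so their payoff is 0.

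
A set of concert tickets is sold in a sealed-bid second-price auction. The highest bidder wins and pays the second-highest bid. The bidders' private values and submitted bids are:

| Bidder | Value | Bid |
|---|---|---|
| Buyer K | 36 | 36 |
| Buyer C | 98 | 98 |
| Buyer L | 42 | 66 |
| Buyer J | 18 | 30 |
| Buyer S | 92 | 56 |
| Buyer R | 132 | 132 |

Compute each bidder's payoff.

Buyer K 0, Buyer C 0, Buyer L 0, Buyer J 0, Buyer S 0, Buyer R 34.

Sorted high to low: Buyer R 132 > Buyer C 98 > Buyer L 66 > Buyer S 56 > Buyer K 36 > Buyer J 30.
Buyer R has the top bid and wins; the price is the second-highest bid, 98.
Buyer R's payoff = 132 − 98 = 34. All other bidders lose, so their payoff is 0.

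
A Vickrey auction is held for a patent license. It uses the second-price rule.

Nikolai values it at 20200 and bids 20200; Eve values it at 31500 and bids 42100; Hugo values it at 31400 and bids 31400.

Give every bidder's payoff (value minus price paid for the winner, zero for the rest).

Payoffs: Nikolai 0, Eve 100, Hugo 0.

Bids in descending order: Eve 42100; Hugo 31400; Nikolai 20200.
Eve has the top bid and wins; the price is the second-highest bid, 31400.
Eve's payoff = 31500 − 31400 = 100. All other bidders lose, so their payoff is 0.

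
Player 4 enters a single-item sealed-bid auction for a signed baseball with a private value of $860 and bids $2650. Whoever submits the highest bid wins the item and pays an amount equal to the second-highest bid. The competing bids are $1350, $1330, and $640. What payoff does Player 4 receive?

The bidder's payoff: -$490.

Highest competing bid: $1350.
Player 4's bid $2650 is the highest overall, so Player 4 wins and pays the second-highest bid, $1350.
Payoff = value − price = $860 − $1350 = -$490.
Overbidding won the item at a price above value — truthful bidding would have avoided this loss.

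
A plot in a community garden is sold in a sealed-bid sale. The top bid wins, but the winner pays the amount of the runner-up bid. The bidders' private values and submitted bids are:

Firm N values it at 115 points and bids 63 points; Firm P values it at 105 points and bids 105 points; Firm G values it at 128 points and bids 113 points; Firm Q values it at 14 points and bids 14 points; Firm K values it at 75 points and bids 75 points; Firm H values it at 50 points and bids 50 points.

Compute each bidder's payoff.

Bids in descending order: Firm G 113 points > Firm P 105 points > Firm K 75 points > Firm N 63 points > Firm H 50 points > Firm Q 14 points.
Firm G has the top bid and wins; the price is the second-highest bid, 105 points.
Firm G's payoff = 128 points − 105 points = 23 points. All other bidders lose, so their payoff is 0.

Payoffs: Firm N 0 points, Firm P 0 points, Firm G 23 points, Firm Q 0 points, Firm K 0 points, Firm H 0 points.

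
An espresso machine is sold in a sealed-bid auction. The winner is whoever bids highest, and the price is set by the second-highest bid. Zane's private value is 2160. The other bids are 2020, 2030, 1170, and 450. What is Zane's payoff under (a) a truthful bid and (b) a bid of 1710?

The highest competing bid is 2030.
Bidding truthfully at 2160: Zane has the top bid, wins, and pays the second-highest bid 2030. Payoff = 2160 − 2030 = 130.
Bidding 1710: the top bid is 2030 (a rival), so Zane loses. Payoff = 0.
Deviating from a truthful bid can only lose payoff in a second-price auction — never gain.

(a) 130  (b) 0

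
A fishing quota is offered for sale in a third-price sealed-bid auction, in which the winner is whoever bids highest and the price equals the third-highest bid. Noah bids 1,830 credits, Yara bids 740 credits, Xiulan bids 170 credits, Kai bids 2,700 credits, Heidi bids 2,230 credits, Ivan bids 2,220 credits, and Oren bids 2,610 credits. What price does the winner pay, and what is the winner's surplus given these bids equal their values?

Bids in descending order: Kai 2,700 credits > Oren 2,610 credits > Heidi 2,230 credits > Ivan 2,220 credits > Noah 1,830 credits > Yara 740 credits > Xiulan 170 credits.
Kai is the highest bidder, so Kai wins.
Under the third-price rule, the price is the third-highest bid: 2,230 credits.
Surplus = 2,700 credits − 2,230 credits = 470 credits.

The winner pays 2,230 credits for a surplus of 470 credits.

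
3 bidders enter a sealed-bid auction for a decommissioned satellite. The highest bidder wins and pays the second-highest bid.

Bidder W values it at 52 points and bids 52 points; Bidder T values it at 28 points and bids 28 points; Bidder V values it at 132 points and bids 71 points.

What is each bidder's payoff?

Payoffs: Bidder W 0 points, Bidder T 0 points, Bidder V 80 points.

Ordered from highest: Bidder V 71 points, then Bidder W 52 points, then Bidder T 28 points.
Bidder V has the top bid and wins; the price is the second-highest bid, 52 points.
Bidder V's payoff = 132 points − 52 points = 80 points. All other bidders lose, so their payoff is 0.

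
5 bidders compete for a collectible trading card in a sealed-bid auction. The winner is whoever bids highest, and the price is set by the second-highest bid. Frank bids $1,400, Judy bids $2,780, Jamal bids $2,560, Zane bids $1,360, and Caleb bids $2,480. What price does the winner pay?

Price paid: $2,560.

Ranking the bids: Judy $2,780; Jamal $2,560; Caleb $2,480; Frank $1,400; Zane $1,360.
Judy has the highest bid, so Judy wins.
The second-highest bid is $2,560, so that is what Judy pays.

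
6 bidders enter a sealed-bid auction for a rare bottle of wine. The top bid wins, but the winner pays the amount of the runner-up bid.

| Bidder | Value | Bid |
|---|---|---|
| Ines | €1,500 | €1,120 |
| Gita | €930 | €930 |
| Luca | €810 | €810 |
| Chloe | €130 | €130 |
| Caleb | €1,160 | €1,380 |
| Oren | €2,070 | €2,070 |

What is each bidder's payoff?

Ines €0, Gita €0, Luca €0, Chloe €0, Caleb €0, Oren €690.

Ranking the bids: Oren €2,070, then Caleb €1,380, then Ines €1,120, then Gita €930, then Luca €810, then Chloe €130.
Oren has the top bid and wins; the price is the second-highest bid, €1,380.
Oren's payoff = €2,070 − €1,380 = €690. All other bidders lose, so their payoff is 0.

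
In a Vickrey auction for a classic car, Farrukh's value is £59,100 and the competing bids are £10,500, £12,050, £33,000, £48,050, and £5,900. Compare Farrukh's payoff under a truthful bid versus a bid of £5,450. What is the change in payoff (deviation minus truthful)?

The highest competing bid is £48,050.
Bidding truthfully at £59,100: Farrukh has the top bid, wins, and pays the second-highest bid £48,050. Payoff = £59,100 − £48,050 = £11,050.
Bidding £5,450: the top bid is £48,050 (a rival), so Farrukh loses. Payoff = £0.
Change = £0 − £11,050 = -£11,050.

-£11,050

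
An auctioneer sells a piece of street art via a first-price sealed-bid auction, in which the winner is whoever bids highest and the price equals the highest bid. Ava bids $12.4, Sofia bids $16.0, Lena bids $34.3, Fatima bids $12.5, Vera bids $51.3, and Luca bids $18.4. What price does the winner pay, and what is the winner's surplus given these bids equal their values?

The winner pays $51.3 for a surplus of $0.0.

Ranking the bids: Vera $51.3, then Lena $34.3, then Luca $18.4, then Sofia $16.0, then Fatima $12.5, then Ava $12.4.
Vera is the highest bidder, so Vera wins.
Under the first-price rule, the price is the highest bid: $51.3.
Surplus = $51.3 − $51.3 = $0.0.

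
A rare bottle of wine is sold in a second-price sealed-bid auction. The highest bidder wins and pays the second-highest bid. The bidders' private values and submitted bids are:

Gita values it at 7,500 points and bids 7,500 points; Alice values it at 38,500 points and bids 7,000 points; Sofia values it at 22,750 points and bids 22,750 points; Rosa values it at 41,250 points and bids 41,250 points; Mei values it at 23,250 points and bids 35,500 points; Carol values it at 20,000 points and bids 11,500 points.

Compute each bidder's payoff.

Gita 0 points, Alice 0 points, Sofia 0 points, Rosa 5,750 points, Mei 0 points, Carol 0 points.

Ordered from highest: Rosa 41,250 points, then Mei 35,500 points, then Sofia 22,750 points, then Carol 11,500 points, then Gita 7,500 points, then Alice 7,000 points.
Rosa has the top bid and wins; the price is the second-highest bid, 35,500 points.
Rosa's payoff = 41,250 points − 35,500 points = 5,750 points. All other bidders lose, so their payoff is 0.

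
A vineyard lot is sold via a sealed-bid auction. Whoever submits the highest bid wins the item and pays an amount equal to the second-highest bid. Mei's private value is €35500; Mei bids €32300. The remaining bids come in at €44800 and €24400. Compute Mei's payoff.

Highest competing bid: €44800.
Mei's bid €32300 is not the highest, so Mei loses, pays nothing, and earns zero payoff.

Mei's payoff: €0.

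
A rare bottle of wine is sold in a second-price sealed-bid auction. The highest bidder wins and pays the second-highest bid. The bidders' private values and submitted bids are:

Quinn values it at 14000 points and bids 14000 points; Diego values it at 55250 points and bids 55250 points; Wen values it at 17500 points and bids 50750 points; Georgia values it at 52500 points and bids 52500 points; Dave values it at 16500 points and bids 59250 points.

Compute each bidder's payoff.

Quinn 0 points, Diego 0 points, Wen 0 points, Georgia 0 points, Dave -38750 points.

Ordered from highest: Dave 59250 points, then Diego 55250 points, then Georgia 52500 points, then Wen 50750 points, then Quinn 14000 points.
Dave has the top bid and wins; the price is the second-highest bid, 55250 points.
Dave's payoff = 16500 points − 55250 points = -38750 points. All other bidders lose, so their payoff is 0.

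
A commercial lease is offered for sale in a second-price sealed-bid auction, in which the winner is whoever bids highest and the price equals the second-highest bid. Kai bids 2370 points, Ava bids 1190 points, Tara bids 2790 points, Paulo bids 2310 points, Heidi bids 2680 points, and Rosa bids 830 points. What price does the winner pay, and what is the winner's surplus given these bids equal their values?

The winner pays 2680 points for a surplus of 110 points.

Bids in descending order: Tara 2790 points; Heidi 2680 points; Kai 2370 points; Paulo 2310 points; Ava 1190 points; Rosa 830 points.
Tara is the highest bidder, so Tara wins.
Under the second-price rule, the price is the second-highest bid: 2680 points.
Surplus = 2790 points − 2680 points = 110 points.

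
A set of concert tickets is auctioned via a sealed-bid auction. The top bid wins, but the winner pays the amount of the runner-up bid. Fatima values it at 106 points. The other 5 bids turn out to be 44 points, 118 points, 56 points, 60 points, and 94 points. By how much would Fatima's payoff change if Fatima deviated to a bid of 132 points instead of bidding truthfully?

-12 points

The highest competing bid is 118 points.
Bidding truthfully at 106 points: the top bid is 118 points (a rival), so Fatima loses. Payoff = 0 points.
Bidding 132 points: Fatima has the top bid, wins, and pays the second-highest bid 118 points. Payoff = 106 points − 118 points = -12 points.
Change = -12 points − 0 points = -12 points.
This is the dominant-strategy logic: truthful bidding weakly beats any alternative.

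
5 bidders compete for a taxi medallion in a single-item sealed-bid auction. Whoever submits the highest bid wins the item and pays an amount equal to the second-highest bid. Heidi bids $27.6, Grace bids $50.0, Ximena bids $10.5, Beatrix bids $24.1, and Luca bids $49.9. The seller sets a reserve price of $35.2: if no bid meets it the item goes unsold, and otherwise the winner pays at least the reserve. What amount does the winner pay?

Bids in descending order: Grace $50.0, then Luca $49.9, then Heidi $27.6, then Beatrix $24.1, then Ximena $10.5.
Grace has the highest bid, so Grace wins.
The second-highest bid is $49.9, which exceeds the reserve, so that sets the price.

$49.9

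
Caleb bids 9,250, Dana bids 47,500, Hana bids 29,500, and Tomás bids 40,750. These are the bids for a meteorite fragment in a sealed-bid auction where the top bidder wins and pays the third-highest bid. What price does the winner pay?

29,500

Ranking the bids: Dana 47,500; Tomás 40,750; Hana 29,500; Caleb 9,250.
Dana is the highest bidder, so Dana wins.
Under the third-price rule, the price is the third-highest bid: 29,500.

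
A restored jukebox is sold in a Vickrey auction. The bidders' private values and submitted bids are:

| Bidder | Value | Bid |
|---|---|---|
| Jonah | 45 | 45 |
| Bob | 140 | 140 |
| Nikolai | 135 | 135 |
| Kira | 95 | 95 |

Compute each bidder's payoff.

Jonah 0, Bob 5, Nikolai 0, Kira 0.

Bids in descending order: Bob 140 > Nikolai 135 > Kira 95 > Jonah 45.
Bob has the top bid and wins; the price is the second-highest bid, 135.
Bob's payoff = 140 − 135 = 5. All other bidders lose, so their payoff is 0.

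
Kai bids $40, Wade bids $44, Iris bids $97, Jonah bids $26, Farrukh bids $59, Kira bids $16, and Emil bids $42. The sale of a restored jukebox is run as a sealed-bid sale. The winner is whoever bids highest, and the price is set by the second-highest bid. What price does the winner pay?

$59

Ordered from highest: Iris $97; Farrukh $59; Wade $44; Emil $42; Kai $40; Jonah $26; Kira $16.
Iris has the highest bid, so Iris wins.
The second-highest bid is $59, so that is what Iris pays.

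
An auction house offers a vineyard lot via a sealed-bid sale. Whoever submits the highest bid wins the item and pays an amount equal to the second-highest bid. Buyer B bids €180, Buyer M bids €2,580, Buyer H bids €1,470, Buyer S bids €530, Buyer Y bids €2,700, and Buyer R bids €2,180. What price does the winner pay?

Ordered from highest: Buyer Y €2,700, then Buyer M €2,580, then Buyer R €2,180, then Buyer H €1,470, then Buyer S €530, then Buyer B €180.
Buyer Y has the highest bid, so Buyer Y wins.
The second-highest bid is €2,580, so that is what Buyer Y pays.

The winner pays €2,580.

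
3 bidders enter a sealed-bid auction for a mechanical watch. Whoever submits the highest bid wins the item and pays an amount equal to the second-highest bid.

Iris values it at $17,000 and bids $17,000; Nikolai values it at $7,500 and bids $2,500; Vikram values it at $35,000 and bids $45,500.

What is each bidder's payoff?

Ordered from highest: Vikram $45,500; Iris $17,000; Nikolai $2,500.
Vikram has the top bid and wins; the price is the second-highest bid, $17,000.
Vikram's payoff = $35,000 − $17,000 = $18,000. All other bidders lose, so their payoff is 0.

Iris $0, Nikolai $0, Vikram $18,000.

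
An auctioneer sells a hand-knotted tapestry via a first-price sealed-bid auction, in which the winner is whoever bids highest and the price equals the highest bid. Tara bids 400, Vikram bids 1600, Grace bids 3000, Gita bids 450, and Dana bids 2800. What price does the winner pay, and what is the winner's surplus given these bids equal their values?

The winner pays 3000 for a surplus of 0.

Bids in descending order: Grace 3000 > Dana 2800 > Vikram 1600 > Gita 450 > Tara 400.
Grace is the highest bidder, so Grace wins.
Under the first-price rule, the price is the highest bid: 3000.
Surplus = 3000 − 3000 = 0.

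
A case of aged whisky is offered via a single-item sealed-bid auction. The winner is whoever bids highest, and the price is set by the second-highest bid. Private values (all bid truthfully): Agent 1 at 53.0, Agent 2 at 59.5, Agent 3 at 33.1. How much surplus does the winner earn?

Ranking the bids: Agent 2 59.5 > Agent 1 53.0 > Agent 3 33.1.
Agent 2 wins with the top bid and pays the second-highest, 53.0.
Surplus = 59.5 − 53.0 = 6.5.

Surplus = 6.5.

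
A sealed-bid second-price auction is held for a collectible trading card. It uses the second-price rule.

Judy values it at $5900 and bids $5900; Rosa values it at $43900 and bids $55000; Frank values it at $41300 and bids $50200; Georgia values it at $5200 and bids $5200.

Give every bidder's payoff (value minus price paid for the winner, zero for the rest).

Ordered from highest: Rosa $55000; Frank $50200; Judy $5900; Georgia $5200.
Rosa has the top bid and wins; the price is the second-highest bid, $50200.
Rosa's payoff = $43900 − $50200 = -$6300. All other bidders lose, so their payoff is 0.

Judy $0, Rosa -$6300, Frank $0, Georgia $0.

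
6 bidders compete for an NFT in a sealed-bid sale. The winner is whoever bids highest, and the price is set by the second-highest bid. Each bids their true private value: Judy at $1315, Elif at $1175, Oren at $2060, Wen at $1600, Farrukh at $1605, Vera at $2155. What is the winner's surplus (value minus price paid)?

Sorted high to low: Vera $2155; Oren $2060; Farrukh $1605; Wen $1600; Judy $1315; Elif $1175.
Vera wins with the top bid and pays the second-highest, $2060.
Surplus = $2155 − $2060 = $95.

$95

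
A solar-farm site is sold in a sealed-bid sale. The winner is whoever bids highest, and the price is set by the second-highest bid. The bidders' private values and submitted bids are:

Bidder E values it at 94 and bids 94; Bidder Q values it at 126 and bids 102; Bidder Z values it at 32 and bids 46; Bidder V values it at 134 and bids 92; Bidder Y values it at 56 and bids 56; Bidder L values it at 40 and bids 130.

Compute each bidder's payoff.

Bids in descending order: Bidder L 130, then Bidder Q 102, then Bidder E 94, then Bidder V 92, then Bidder Y 56, then Bidder Z 46.
Bidder L has the top bid and wins; the price is the second-highest bid, 102.
Bidder L's payoff = 40 − 102 = -62. All other bidders lose, so their payoff is 0.

Payoffs: Bidder E 0, Bidder Q 0, Bidder Z 0, Bidder V 0, Bidder Y 0, Bidder L -62.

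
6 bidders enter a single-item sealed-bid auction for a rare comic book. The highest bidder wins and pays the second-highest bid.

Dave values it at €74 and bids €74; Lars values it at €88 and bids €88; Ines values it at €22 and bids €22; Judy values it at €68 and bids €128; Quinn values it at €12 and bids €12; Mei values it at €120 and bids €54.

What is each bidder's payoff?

Sorted high to low: Judy €128 > Lars €88 > Dave €74 > Mei €54 > Ines €22 > Quinn €12.
Judy has the top bid and wins; the price is the second-highest bid, €88.
Judy's payoff = €68 − €88 = -€20. All other bidders lose, so their payoff is 0.

Payoffs: Dave €0, Lars €0, Ines €0, Judy -€20, Quinn €0, Mei €0.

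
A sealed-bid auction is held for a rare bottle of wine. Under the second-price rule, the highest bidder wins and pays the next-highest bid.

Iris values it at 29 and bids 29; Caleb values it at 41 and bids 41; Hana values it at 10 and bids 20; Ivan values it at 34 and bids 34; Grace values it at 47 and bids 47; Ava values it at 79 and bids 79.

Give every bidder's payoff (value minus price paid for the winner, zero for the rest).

Iris 0, Caleb 0, Hana 0, Ivan 0, Grace 0, Ava 32.

Ranking the bids: Ava 79; Grace 47; Caleb 41; Ivan 34; Iris 29; Hana 20.
Ava has the top bid and wins; the price is the second-highest bid, 47.
Ava's payoff = 79 − 47 = 32. All other bidders lose, so their payoff is 0.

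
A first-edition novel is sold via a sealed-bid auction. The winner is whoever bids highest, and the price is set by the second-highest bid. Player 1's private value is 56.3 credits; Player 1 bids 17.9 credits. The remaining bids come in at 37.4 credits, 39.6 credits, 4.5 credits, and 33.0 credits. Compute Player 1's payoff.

Highest competing bid: 39.6 credits.
Player 1's bid 17.9 credits is not the highest, so Player 1 loses, pays nothing, and earns zero payoff.

The bidder's payoff: 0.0 credits.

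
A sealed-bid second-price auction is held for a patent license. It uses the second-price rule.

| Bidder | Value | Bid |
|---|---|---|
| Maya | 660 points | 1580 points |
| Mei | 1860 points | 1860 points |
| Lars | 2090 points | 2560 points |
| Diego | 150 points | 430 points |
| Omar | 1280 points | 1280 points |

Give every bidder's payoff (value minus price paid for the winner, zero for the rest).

Ranking the bids: Lars 2560 points; Mei 1860 points; Maya 1580 points; Omar 1280 points; Diego 430 points.
Lars has the top bid and wins; the price is the second-highest bid, 1860 points.
Lars's payoff = 2090 points − 1860 points = 230 points. All other bidders lose, so their payoff is 0.

Maya 0 points, Mei 0 points, Lars 230 points, Diego 0 points, Omar 0 points.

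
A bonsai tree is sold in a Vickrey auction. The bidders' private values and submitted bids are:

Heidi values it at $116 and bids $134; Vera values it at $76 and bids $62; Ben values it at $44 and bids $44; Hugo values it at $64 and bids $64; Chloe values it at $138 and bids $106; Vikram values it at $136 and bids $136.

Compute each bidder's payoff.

Ordered from highest: Vikram $136; Heidi $134; Chloe $106; Hugo $64; Vera $62; Ben $44.
Vikram has the top bid and wins; the price is the second-highest bid, $134.
Vikram's payoff = $136 − $134 = $2. All other bidders lose, so their payoff is 0.

Payoffs: Heidi $0, Vera $0, Ben $0, Hugo $0, Chloe $0, Vikram $2.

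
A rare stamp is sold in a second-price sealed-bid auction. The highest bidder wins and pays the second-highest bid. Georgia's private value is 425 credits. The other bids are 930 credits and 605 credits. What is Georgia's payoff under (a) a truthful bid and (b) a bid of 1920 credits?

Truthful: 0 credits; alternative: -505 credits.

The highest competing bid is 930 credits.
Bidding truthfully at 425 credits: the top bid is 930 credits (a rival), so Georgia loses. Payoff = 0 credits.
Bidding 1920 credits: Georgia has the top bid, wins, and pays the second-highest bid 930 credits. Payoff = 425 credits − 930 credits = -505 credits.
This is the dominant-strategy logic: truthful bidding weakly beats any alternative.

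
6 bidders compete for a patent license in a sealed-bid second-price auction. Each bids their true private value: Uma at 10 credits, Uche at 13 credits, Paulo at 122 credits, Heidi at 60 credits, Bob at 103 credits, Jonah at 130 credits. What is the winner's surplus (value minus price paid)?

Surplus = 8 credits.

Ranking the bids: Jonah 130 credits, then Paulo 122 credits, then Bob 103 credits, then Heidi 60 credits, then Uche 13 credits, then Uma 10 credits.
Jonah wins with the top bid and pays the second-highest, 122 credits.
Surplus = 130 credits − 122 credits = 8 credits.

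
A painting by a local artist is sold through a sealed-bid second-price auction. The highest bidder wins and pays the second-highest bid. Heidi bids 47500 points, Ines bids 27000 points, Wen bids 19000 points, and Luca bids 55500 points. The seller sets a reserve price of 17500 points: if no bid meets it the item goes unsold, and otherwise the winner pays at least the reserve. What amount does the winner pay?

47500 points

Ranking the bids: Luca 55500 points; Heidi 47500 points; Ines 27000 points; Wen 19000 points.
Luca has the highest bid, so Luca wins.
The second-highest bid is 47500 points, which exceeds the reserve, so that sets the price.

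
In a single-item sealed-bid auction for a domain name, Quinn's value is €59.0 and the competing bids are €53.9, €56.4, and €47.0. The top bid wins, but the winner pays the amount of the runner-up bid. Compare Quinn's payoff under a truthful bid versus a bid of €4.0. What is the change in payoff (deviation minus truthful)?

Payoff change: -€2.6.

The highest competing bid is €56.4.
Bidding truthfully at €59.0: Quinn has the top bid, wins, and pays the second-highest bid €56.4. Payoff = €59.0 − €56.4 = €2.6.
Bidding €4.0: the top bid is €56.4 (a rival), so Quinn loses. Payoff = €0.0.
Change = €0.0 − €2.6 = -€2.6.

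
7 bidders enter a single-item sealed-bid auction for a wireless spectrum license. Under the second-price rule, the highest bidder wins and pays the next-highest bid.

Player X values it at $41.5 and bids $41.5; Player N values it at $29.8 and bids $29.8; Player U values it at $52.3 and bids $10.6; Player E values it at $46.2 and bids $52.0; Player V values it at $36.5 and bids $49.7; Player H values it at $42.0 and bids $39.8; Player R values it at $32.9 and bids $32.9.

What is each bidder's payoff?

Payoffs: Player X $0.0, Player N $0.0, Player U $0.0, Player E -$3.5, Player V $0.0, Player H $0.0, Player R $0.0.

Bids in descending order: Player E $52.0, then Player V $49.7, then Player X $41.5, then Player H $39.8, then Player R $32.9, then Player N $29.8, then Player U $10.6.
Player E has the top bid and wins; the price is the second-highest bid, $49.7.
Player E's payoff = $46.2 − $49.7 = -$3.5. All other bidders lose, so their payoff is 0.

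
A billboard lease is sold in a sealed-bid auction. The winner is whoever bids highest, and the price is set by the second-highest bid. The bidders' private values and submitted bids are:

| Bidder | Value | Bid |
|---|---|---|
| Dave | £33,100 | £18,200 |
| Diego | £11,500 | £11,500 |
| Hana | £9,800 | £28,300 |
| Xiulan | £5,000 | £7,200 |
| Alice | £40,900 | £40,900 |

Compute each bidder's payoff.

Bids in descending order: Alice £40,900; Hana £28,300; Dave £18,200; Diego £11,500; Xiulan £7,200.
Alice has the top bid and wins; the price is the second-highest bid, £28,300.
Alice's payoff = £40,900 − £28,300 = £12,600. All other bidders lose, so their payoff is 0.

Payoffs: Dave £0, Diego £0, Hana £0, Xiulan £0, Alice £12,600.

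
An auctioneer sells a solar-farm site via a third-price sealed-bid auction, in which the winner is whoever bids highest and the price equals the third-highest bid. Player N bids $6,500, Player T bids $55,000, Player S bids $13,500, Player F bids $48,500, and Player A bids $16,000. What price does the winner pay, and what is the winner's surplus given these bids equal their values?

Price $16,000; surplus $39,000.

Ordered from highest: Player T $55,000, then Player F $48,500, then Player A $16,000, then Player S $13,500, then Player N $6,500.
Player T is the highest bidder, so Player T wins.
Under the third-price rule, the price is the third-highest bid: $16,000.
Surplus = $55,000 − $16,000 = $39,000.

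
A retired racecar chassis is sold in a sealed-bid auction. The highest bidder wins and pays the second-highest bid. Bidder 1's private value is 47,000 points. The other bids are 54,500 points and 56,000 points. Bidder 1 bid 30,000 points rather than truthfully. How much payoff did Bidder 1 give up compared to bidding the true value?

Payoff forgone: 0 points.

The highest competing bid is 56,000 points.
Bidding truthfully at 47,000 points: the top bid is 56,000 points (a rival), so Bidder 1 loses. Payoff = 0 points.
Bidding 30,000 points: the top bid is 56,000 points (a rival), so Bidder 1 loses. Payoff = 0 points.
Regret = truthful payoff − actual payoff = 0 points − 0 points = 0 points.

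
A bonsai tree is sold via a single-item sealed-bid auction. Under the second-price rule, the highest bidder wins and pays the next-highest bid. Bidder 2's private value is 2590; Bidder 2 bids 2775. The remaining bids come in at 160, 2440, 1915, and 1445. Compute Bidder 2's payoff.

The bidder's payoff: 150.

Highest competing bid: 2440.
Bidder 2's bid 2775 is the highest overall, so Bidder 2 wins and pays the second-highest bid, 2440.
Payoff = value − price = 2590 − 2440 = 150.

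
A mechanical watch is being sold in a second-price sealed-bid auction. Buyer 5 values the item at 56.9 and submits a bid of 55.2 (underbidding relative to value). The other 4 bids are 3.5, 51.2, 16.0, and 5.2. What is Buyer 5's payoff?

The bidder's payoff: 5.7.

Highest competing bid: 51.2.
Buyer 5's bid 55.2 is the highest overall, so Buyer 5 wins and pays the second-highest bid, 51.2.
Payoff = value − price = 56.9 − 51.2 = 5.7.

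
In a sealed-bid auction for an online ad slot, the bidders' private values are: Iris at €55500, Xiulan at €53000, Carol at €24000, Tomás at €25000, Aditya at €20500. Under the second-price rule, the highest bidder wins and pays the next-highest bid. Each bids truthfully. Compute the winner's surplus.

Surplus = €2500.

Ranking the bids: Iris €55500 > Xiulan €53000 > Tomás €25000 > Carol €24000 > Aditya €20500.
Iris wins with the top bid and pays the second-highest, €53000.
Surplus = €55500 − €53000 = €2500.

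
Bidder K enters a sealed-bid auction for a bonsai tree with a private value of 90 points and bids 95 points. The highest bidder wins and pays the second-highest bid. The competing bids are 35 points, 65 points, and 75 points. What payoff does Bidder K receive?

Payoff = 15 points.

Highest competing bid: 75 points.
Bidder K's bid 95 points is the highest overall, so Bidder K wins and pays the second-highest bid, 75 points.
Payoff = value − price = 90 points − 75 points = 15 points.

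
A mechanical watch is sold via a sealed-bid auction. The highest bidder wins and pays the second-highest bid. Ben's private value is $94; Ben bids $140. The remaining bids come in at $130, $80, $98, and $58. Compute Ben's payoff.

-$36

Highest competing bid: $130.
Ben's bid $140 is the highest overall, so Ben wins and pays the second-highest bid, $130.
Payoff = value − price = $94 − $130 = -$36.
Overbidding won the item at a price above value — truthful bidding would have avoided this loss.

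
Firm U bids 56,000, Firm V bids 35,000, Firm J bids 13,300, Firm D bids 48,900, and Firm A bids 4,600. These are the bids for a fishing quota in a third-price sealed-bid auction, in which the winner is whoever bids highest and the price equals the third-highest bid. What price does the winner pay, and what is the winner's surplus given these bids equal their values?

Price 35,000; surplus 21,000.

Sorted high to low: Firm U 56,000 > Firm D 48,900 > Firm V 35,000 > Firm J 13,300 > Firm A 4,600.
Firm U is the highest bidder, so Firm U wins.
Under the third-price rule, the price is the third-highest bid: 35,000.
Surplus = 56,000 − 35,000 = 21,000.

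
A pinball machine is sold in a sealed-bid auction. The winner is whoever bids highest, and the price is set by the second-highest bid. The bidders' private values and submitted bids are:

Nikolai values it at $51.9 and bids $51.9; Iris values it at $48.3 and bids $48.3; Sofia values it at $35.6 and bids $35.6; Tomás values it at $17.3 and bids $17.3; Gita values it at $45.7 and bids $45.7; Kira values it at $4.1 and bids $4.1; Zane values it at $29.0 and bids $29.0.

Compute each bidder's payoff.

Ordered from highest: Nikolai $51.9 > Iris $48.3 > Gita $45.7 > Sofia $35.6 > Zane $29.0 > Tomás $17.3 > Kira $4.1.
Nikolai has the top bid and wins; the price is the second-highest bid, $48.3.
Nikolai's payoff = $51.9 − $48.3 = $3.6. All other bidders lose, so their payoff is 0.

Nikolai $3.6, Iris $0.0, Sofia $0.0, Tomás $0.0, Gita $0.0, Kira $0.0, Zane $0.0.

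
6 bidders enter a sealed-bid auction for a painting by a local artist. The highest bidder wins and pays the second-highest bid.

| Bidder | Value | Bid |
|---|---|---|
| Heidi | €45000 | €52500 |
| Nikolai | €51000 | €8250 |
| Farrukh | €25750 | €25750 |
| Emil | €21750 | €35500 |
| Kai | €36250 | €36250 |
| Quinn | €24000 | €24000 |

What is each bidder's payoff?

Payoffs: Heidi €8750, Nikolai €0, Farrukh €0, Emil €0, Kai €0, Quinn €0.

Bids in descending order: Heidi €52500; Kai €36250; Emil €35500; Farrukh €25750; Quinn €24000; Nikolai €8250.
Heidi has the top bid and wins; the price is the second-highest bid, €36250.
Heidi's payoff = €45000 − €36250 = €8750. All other bidders lose, so their payoff is 0.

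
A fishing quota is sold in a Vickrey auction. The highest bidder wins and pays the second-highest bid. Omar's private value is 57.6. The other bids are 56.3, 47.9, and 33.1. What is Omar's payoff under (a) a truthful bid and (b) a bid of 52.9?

(a) 1.3  (b) 0.0

The highest competing bid is 56.3.
Bidding truthfully at 57.6: Omar has the top bid, wins, and pays the second-highest bid 56.3. Payoff = 57.6 − 56.3 = 1.3.
Bidding 52.9: the top bid is 56.3 (a rival), so Omar loses. Payoff = 0.0.
This is the dominant-strategy logic: truthful bidding weakly beats any alternative.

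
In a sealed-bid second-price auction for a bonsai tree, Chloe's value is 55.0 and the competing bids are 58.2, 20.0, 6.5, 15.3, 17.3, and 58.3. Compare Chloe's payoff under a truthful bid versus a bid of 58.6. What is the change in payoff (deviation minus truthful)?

Change in payoff: -3.3.

The highest competing bid is 58.3.
Bidding truthfully at 55.0: the top bid is 58.3 (a rival), so Chloe loses. Payoff = 0.0.
Bidding 58.6: Chloe has the top bid, wins, and pays the second-highest bid 58.3. Payoff = 55.0 − 58.3 = -3.3.
Change = -3.3 − 0.0 = -3.3.
This is the dominant-strategy logic: truthful bidding weakly beats any alternative.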